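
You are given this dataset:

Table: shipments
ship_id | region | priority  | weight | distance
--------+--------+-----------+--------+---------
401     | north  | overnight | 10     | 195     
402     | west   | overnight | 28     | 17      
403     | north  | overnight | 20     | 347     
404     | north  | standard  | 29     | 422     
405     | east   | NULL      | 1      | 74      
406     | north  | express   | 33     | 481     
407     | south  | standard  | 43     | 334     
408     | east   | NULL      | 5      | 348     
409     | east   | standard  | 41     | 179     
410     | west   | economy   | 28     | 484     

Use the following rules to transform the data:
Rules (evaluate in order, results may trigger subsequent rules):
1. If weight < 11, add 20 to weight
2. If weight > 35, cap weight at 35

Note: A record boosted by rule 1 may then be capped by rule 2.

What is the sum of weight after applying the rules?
284

Step 1: Apply rule 1 to records with weight < 11
  - 3 records get bonus of 20
  - Of these, 0 records then exceed 35 and get capped
Step 2: Apply rule 2 to records with weight > 35
  - 2 records (original) are capped
Step 3: Calculate final sum = 284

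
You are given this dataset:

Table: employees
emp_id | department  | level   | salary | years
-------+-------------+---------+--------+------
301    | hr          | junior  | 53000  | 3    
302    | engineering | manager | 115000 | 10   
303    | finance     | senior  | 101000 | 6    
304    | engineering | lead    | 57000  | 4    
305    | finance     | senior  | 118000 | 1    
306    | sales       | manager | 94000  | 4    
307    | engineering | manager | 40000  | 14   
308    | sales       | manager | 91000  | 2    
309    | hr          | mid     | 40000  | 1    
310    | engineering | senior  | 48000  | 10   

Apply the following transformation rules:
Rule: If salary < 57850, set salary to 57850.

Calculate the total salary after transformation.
808250

Step 1: 5 records have salary < 57850
Step 2: These records originally summed to 238000
Step 3: After setting to minimum: 5 × 57850 = 289250
Step 4: Unaffected records sum: 519000
Step 5: Final sum = 289250 + 519000 = 808250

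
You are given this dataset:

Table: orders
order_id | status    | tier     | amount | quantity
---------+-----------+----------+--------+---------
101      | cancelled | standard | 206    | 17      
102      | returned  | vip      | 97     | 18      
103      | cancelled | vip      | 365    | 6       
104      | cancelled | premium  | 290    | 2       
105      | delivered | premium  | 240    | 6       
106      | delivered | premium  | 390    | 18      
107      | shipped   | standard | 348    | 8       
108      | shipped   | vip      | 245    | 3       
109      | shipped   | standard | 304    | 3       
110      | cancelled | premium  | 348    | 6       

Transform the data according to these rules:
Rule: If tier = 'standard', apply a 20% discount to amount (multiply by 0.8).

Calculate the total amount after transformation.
2661.4

Step 1: Records with tier = 'standard' have total amount = 858
Step 2: Apply multiplier: 858 × 0.8 = 686.4
Step 3: Other records total: 1975
Step 4: Final sum = 686.4 + 1975 = 2661.4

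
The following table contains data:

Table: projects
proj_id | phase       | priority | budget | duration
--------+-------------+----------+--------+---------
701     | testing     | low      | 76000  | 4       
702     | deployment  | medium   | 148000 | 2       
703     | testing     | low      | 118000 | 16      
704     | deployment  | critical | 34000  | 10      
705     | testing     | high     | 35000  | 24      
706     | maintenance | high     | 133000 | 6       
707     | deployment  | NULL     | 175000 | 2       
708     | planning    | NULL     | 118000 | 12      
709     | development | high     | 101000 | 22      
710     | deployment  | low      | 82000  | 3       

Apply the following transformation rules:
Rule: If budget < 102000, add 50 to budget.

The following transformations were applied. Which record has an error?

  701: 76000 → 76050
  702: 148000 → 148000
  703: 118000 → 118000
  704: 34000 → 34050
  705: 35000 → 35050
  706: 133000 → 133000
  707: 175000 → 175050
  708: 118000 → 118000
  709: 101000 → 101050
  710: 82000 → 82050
Record 707 has an error. The correct transformed value should be 175000, not 175050.

Step 1: Check each record against the rule
Step 2: Record 707 has budget = 175000
Step 3: Since 175000 >= 102000, the bonus should not have been applied
Step 4: Correct value = 175000, but claimed value = 175050
Conclusion: Record 707 has the error.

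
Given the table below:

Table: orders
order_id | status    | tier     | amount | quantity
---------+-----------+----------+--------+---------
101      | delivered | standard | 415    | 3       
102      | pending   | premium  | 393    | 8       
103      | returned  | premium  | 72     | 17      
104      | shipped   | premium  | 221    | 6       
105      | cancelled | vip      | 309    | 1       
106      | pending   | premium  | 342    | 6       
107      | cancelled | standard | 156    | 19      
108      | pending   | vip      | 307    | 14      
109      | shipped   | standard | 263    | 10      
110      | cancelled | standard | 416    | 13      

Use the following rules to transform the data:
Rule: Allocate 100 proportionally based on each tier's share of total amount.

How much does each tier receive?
premium: 35.52, standard: 43.19, vip: 21.29

Step 1: Calculate total amount = 2894
Step 2: Calculate each tier's proportion:
  premium: 1028/2894 = 35.52% → 35.52
  standard: 1250/2894 = 43.19% → 43.19
  vip: 616/2894 = 21.29% → 21.29
Step 3: Verify: sum of allocations ≈ 100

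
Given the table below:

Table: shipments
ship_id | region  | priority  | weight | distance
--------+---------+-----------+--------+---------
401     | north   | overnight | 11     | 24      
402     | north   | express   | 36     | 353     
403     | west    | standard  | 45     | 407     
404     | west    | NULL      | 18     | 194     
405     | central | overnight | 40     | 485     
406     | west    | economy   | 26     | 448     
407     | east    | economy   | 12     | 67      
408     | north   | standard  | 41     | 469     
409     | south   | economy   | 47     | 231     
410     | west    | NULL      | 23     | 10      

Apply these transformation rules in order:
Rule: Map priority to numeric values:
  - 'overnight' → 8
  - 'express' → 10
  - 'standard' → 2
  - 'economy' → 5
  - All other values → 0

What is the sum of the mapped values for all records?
45

Step 1: Apply mapping to each record
Step 2: Count by status:
  'overnight': 2 records × 8 = 16
  'express': 1 records × 10 = 10
  'standard': 2 records × 2 = 4
  'economy': 3 records × 5 = 15
Step 3: Sum all mapped values = 45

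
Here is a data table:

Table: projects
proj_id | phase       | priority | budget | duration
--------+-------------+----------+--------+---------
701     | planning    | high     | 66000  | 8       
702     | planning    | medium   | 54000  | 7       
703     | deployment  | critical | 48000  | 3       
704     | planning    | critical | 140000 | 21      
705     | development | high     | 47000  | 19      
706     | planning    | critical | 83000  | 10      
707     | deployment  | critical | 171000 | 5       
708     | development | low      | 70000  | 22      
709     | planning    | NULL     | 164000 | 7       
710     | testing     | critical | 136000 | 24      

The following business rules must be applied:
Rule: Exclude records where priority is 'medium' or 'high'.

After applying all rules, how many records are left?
7

Step 1: Count records to exclude
  - 1 (medium) + 2 (high) = 3 records
Step 2: Total records: 10
Step 3: Remaining = 10 - 3 = 7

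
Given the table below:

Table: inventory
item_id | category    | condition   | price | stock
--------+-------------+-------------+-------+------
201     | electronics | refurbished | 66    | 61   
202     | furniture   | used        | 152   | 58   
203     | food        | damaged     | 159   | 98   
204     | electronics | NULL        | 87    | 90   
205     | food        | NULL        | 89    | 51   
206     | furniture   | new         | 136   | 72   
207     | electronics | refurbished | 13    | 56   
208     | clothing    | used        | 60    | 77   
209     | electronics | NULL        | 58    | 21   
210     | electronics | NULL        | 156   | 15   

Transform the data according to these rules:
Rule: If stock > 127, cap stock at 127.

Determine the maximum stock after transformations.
98

Step 1: Original maximum stock = 98
Step 2: Check cap of 127 against maximum
Step 3: No records exceed the cap (max 98 <= cap 127), so no capping applies
Step 4: Maximum after transformation = 98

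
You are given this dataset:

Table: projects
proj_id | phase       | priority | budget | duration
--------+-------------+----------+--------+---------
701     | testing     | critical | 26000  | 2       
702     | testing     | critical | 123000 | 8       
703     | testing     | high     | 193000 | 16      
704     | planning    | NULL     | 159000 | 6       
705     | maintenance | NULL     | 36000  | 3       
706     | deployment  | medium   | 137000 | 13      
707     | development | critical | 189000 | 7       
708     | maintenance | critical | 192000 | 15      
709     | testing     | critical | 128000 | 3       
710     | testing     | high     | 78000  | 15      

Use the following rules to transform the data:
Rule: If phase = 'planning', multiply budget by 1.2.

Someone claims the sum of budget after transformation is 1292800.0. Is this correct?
Yes, the result is correct.

Step 1: Calculate the correct sum after transformation
Step 2: Apply multiplier 1.2 to records where phase = 'planning'
Step 3: Correct result = 1292800.0
Step 4: Claimed result = 1292800.0
Step 5: 1292800.0 = 1292800.0 ✓
Conclusion: The claimed result is correct.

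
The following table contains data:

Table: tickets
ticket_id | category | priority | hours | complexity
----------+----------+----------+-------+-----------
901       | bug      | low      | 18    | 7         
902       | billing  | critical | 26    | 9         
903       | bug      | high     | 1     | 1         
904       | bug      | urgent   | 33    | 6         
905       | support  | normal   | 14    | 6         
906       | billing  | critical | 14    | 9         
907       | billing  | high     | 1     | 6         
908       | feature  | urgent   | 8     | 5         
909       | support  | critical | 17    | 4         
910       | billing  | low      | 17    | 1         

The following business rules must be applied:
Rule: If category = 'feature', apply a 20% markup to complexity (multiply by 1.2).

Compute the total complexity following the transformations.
55.0

Step 1: Records with category = 'feature' have total complexity = 5
Step 2: Apply multiplier: 5 × 1.2 = 6.0
Step 3: Other records total: 49
Step 4: Final sum = 6.0 + 49 = 55.0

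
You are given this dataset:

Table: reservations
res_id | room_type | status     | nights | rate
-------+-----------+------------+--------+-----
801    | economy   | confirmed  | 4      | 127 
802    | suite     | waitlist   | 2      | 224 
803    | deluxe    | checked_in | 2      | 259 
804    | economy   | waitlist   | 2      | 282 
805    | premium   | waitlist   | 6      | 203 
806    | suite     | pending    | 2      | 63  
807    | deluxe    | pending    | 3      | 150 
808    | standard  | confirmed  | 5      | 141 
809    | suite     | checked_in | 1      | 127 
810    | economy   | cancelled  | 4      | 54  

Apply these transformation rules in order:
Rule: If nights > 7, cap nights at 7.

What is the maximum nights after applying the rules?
6

Step 1: Original maximum nights = 6
Step 2: Check cap of 7 against maximum
Step 3: No records exceed the cap (max 6 <= cap 7), so no capping applies
Step 4: Maximum after transformation = 6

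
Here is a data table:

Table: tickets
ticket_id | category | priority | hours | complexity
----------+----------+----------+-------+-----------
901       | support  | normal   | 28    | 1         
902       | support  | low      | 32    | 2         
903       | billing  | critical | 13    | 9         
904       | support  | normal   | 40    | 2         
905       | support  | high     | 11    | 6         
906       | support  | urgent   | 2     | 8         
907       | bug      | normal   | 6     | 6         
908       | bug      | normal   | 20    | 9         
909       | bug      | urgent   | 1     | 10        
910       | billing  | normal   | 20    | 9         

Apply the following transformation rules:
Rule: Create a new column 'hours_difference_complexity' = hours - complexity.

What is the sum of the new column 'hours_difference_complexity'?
111

Step 1: For each record, compute hours - complexity
Example calculations:
  28 - 1 = 27
  32 - 2 = 30
  13 - 9 = 4
  ...
Step 2: Sum all derived values
Step 3: Total = 111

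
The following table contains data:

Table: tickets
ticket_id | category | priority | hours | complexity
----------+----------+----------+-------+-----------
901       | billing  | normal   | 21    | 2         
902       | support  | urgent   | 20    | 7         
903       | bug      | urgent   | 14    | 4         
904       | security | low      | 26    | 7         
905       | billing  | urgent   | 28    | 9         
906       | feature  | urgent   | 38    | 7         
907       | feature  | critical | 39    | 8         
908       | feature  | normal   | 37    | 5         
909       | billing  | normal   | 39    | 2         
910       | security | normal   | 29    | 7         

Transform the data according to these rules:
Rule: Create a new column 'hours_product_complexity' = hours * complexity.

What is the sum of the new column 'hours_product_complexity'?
1716

Step 1: For each record, compute hours * complexity
Example calculations:
  21 * 2 = 42
  20 * 7 = 140
  14 * 4 = 56
  ...
Step 2: Sum all derived values
Step 3: Total = 1716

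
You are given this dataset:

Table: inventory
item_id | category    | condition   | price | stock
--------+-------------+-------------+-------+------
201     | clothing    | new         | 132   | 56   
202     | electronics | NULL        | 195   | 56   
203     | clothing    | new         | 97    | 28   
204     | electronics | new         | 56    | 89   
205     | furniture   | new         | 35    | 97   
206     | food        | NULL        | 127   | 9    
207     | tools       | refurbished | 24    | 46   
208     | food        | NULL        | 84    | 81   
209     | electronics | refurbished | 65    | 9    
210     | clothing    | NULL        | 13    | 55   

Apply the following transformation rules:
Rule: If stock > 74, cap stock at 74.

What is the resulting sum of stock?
481

Step 1: 3 records have stock > 74
Step 2: These records originally summed to 267
Step 3: After capping: 3 × 74 = 222
Step 4: Unaffected records sum: 259
Step 5: Final sum = 222 + 259 = 481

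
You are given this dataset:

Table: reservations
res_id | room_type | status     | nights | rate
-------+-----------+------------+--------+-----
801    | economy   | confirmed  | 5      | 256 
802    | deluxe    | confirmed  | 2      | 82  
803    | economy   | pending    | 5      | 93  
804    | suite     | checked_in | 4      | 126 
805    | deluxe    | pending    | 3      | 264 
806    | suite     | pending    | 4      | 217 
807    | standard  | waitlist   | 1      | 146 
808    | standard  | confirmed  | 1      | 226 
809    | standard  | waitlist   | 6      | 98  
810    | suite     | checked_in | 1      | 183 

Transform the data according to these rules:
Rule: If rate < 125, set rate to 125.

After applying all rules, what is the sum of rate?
1793

Step 1: 3 records have rate < 125
Step 2: These records originally summed to 273
Step 3: After setting to minimum: 3 × 125 = 375
Step 4: Unaffected records sum: 1418
Step 5: Final sum = 375 + 1418 = 1793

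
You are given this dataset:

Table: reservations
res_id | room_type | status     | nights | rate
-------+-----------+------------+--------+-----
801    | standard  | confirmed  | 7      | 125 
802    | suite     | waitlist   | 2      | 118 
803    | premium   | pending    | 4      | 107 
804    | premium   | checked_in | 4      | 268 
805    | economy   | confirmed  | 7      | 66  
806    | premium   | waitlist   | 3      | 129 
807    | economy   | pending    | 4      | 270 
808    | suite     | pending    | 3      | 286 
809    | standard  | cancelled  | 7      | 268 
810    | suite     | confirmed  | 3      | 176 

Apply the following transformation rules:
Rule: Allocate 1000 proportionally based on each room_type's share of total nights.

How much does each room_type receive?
economy: 250.0, premium: 250.0, standard: 318.18, suite: 181.82

Step 1: Calculate total nights = 44
Step 2: Calculate each room_type's proportion:
  economy: 11/44 = 25.00% → 250.0
  premium: 11/44 = 25.00% → 250.0
  standard: 14/44 = 31.82% → 318.18
  suite: 8/44 = 18.18% → 181.82
Step 3: Verify: sum of allocations ≈ 1000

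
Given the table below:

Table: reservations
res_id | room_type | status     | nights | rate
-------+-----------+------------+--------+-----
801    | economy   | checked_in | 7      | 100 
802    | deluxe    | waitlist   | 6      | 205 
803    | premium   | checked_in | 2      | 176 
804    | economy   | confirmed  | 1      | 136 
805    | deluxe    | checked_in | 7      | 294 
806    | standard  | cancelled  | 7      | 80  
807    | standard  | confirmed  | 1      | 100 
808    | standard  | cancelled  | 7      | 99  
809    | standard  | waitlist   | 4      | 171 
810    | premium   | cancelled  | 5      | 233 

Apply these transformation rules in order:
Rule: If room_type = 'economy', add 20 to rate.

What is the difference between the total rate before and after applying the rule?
40

Step 1: Original sum of rate = 1594
Step 2: 2 records have room_type = 'economy'
Step 3: Each affected record changes by 20
Step 4: Total change = 2 × 20 = 40
Step 5: New sum = 1594 + 40 = 1634
Step 6: Difference = |1634 - 1594| = 40
        (Sum increased by 40)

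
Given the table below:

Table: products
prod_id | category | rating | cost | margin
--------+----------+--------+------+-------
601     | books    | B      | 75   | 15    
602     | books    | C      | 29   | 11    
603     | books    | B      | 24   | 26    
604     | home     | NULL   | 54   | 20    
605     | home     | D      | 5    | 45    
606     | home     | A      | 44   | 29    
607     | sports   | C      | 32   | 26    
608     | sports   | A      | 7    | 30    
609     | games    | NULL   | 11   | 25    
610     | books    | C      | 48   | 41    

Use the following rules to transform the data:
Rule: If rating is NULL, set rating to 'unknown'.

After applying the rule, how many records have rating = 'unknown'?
2

Step 1: Count records where rating IS NULL
Step 2: Found 2 records with NULL rating
Step 3: These records will have rating set to 'unknown'
Step 4: Records already having rating = 'unknown': 0
Step 5: Answer: 2 + 0 = 2 records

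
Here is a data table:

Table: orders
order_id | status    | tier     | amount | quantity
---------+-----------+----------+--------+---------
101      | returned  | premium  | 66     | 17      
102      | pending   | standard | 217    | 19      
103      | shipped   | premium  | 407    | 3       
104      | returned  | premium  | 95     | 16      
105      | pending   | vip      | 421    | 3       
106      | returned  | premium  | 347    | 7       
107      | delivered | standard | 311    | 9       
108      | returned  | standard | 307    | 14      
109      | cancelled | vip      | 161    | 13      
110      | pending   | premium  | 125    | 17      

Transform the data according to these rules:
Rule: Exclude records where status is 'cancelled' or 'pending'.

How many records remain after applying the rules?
6

Step 1: Count records to exclude
  - 1 (cancelled) + 3 (pending) = 4 records
Step 2: Total records: 10
Step 3: Remaining = 10 - 4 = 6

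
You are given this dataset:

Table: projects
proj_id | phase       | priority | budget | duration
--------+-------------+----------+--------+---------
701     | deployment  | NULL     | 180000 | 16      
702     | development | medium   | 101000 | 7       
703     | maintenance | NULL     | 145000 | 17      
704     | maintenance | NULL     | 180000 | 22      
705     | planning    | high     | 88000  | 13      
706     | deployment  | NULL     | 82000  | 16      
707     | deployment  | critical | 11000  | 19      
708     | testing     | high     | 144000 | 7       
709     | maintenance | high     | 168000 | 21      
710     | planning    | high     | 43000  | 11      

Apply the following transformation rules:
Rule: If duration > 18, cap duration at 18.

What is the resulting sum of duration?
141

Step 1: 3 records have duration > 18
Step 2: These records originally summed to 62
Step 3: After capping: 3 × 18 = 54
Step 4: Unaffected records sum: 87
Step 5: Final sum = 54 + 87 = 141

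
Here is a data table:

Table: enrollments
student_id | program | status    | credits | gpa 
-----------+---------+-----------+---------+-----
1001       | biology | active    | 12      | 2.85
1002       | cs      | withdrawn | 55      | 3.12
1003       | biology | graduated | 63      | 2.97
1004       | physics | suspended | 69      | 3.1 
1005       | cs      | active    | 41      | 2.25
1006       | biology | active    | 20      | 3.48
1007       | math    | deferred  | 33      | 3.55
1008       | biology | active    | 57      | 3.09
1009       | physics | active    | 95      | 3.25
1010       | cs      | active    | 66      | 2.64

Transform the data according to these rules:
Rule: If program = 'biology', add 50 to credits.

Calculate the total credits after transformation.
711

Step 1: Count records where program = 'biology': 4
Step 2: Total bonus added: 4 × 50 = 200
Step 3: Original sum of credits: 511
Step 4: Final sum = 511 + 200 = 711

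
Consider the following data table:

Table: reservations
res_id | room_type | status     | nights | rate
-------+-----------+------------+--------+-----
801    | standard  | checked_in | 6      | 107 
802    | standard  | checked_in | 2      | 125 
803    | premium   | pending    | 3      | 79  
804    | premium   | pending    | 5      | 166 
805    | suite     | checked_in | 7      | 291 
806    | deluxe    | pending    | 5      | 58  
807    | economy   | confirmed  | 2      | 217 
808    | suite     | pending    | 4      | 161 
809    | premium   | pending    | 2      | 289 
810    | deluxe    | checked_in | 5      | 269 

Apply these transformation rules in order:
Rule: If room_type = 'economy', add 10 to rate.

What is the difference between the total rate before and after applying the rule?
10

Step 1: Original sum of rate = 1762
Step 2: 1 records have room_type = 'economy'
Step 3: Each affected record changes by 10
Step 4: Total change = 1 × 10 = 10
Step 5: New sum = 1762 + 10 = 1772
Step 6: Difference = |1772 - 1762| = 10
        (Sum increased by 10)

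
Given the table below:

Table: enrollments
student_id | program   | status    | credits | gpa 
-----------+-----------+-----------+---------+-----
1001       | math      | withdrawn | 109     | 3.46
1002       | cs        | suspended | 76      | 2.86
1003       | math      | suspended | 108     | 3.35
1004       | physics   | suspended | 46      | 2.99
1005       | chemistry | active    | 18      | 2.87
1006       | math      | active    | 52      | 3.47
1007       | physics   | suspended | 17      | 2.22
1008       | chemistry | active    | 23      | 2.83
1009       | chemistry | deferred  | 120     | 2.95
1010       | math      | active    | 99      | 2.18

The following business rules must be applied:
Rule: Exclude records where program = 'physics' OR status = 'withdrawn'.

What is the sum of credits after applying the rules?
496

Step 1: Find records where program = 'physics' OR status = 'withdrawn'
Step 2: 3 records match, summing to 172
Step 3: Original sum: 668
Step 4: Remaining sum = 668 - 172 = 496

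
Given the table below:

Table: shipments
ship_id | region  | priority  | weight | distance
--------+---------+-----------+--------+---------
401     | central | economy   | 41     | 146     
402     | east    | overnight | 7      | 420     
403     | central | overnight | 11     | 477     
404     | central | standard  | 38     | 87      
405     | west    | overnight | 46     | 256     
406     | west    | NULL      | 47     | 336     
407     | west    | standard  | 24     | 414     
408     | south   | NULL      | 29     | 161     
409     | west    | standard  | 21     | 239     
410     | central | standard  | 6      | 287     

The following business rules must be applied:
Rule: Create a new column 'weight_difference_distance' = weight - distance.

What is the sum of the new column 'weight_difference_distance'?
-2553

Step 1: For each record, compute weight - distance
Example calculations:
  41 - 146 = -105
  7 - 420 = -413
  11 - 477 = -466
  ...
Step 2: Sum all derived values
Step 3: Total = -2553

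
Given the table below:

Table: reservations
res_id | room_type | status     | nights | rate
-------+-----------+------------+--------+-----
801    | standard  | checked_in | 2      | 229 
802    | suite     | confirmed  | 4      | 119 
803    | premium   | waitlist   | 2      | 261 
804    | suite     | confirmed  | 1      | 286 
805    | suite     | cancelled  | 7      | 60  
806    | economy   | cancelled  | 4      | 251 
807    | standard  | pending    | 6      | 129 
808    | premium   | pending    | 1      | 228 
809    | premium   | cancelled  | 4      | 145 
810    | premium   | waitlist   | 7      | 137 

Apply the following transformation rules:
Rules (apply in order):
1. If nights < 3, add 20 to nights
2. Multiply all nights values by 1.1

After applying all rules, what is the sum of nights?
129.8

Step 1: Apply Rule 1 - Add 20 to records with nights < 3
  - 4 records affected: 6 + (4 × 20) = 86
  - Unaffected records: 32
  - Sum after Rule 1: 118
Step 2: Apply Rule 2 - Multiply all by 1.1
  - 118 × 1.1 = 129.8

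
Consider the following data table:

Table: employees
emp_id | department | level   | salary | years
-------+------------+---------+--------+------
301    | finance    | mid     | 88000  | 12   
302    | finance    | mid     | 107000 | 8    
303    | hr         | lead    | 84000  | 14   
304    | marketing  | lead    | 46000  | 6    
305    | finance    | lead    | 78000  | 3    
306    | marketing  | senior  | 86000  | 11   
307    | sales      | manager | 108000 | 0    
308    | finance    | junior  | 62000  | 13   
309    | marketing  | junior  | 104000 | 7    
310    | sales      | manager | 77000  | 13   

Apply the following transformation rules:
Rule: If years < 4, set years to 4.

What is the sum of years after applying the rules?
92

Step 1: 2 records have years < 4
Step 2: These records originally summed to 3
Step 3: After setting to minimum: 2 × 4 = 8
Step 4: Unaffected records sum: 84
Step 5: Final sum = 8 + 84 = 92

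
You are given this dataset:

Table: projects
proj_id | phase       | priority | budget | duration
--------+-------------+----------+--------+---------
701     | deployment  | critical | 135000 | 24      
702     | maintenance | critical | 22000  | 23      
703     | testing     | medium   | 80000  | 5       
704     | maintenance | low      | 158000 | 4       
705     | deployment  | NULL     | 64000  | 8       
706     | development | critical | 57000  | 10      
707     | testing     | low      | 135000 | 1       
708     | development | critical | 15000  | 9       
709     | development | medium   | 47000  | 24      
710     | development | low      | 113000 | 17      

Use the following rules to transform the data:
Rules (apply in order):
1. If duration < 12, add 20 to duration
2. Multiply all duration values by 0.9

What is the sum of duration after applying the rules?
220.5

Step 1: Apply Rule 1 - Add 20 to records with duration < 12
  - 6 records affected: 37 + (6 × 20) = 157
  - Unaffected records: 88
  - Sum after Rule 1: 245
Step 2: Apply Rule 2 - Multiply all by 0.9
  - 245 × 0.9 = 220.5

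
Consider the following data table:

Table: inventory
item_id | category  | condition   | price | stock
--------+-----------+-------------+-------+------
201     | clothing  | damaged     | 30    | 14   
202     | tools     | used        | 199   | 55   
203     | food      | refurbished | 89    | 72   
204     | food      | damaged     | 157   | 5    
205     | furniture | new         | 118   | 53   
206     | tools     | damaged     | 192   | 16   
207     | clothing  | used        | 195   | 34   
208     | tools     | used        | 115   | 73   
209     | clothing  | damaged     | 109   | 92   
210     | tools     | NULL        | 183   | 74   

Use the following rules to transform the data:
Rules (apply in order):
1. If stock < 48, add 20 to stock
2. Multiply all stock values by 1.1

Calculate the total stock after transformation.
624.8

Step 1: Apply Rule 1 - Add 20 to records with stock < 48
  - 4 records affected: 69 + (4 × 20) = 149
  - Unaffected records: 419
  - Sum after Rule 1: 568
Step 2: Apply Rule 2 - Multiply all by 1.1
  - 568 × 1.1 = 624.8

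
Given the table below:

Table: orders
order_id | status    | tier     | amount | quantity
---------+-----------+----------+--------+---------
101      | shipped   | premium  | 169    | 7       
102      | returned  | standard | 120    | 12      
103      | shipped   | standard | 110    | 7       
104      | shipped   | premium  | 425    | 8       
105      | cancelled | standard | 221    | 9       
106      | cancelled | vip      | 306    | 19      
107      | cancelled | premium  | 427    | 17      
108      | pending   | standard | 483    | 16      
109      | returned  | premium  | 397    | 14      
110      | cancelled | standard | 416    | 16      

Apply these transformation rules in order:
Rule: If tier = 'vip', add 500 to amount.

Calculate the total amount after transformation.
3574

Step 1: Count records where tier = 'vip': 1
Step 2: Total bonus added: 1 × 500 = 500
Step 3: Original sum of amount: 3074
Step 4: Final sum = 3074 + 500 = 3574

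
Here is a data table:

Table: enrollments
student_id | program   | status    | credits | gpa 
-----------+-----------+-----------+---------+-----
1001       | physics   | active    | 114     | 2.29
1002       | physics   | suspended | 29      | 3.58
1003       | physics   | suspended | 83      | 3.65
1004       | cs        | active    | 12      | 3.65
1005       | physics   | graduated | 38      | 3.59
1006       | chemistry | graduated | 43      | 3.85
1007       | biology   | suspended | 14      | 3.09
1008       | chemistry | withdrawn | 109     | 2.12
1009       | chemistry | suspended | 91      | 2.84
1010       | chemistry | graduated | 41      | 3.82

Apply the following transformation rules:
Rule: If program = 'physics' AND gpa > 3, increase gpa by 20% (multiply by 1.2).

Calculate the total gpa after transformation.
34.64

Step 1: Find records where program = 'physics' AND gpa > 3
Step 2: 3 records match, summing to 10.82
Step 3: After multiplier: 10.82 × 1.2 = 12.98
Step 4: Unaffected records sum: 21.66
Step 5: Final sum = 12.98 + 21.66 = 34.64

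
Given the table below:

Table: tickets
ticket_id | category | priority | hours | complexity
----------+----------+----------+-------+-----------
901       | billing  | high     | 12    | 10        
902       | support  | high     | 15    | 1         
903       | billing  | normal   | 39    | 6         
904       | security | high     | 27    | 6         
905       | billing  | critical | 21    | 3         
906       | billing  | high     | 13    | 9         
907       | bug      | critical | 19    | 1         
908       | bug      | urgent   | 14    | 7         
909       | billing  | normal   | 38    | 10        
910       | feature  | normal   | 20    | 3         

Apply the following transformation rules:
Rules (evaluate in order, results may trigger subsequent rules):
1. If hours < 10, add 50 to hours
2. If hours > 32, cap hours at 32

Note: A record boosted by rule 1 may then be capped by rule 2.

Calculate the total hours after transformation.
205

Step 1: Apply rule 1 to records with hours < 10
  - 0 records get bonus of 50
  - Of these, 0 records then exceed 32 and get capped
Step 2: Apply rule 2 to records with hours > 32
  - 2 records (original) are capped
Step 3: Calculate final sum = 205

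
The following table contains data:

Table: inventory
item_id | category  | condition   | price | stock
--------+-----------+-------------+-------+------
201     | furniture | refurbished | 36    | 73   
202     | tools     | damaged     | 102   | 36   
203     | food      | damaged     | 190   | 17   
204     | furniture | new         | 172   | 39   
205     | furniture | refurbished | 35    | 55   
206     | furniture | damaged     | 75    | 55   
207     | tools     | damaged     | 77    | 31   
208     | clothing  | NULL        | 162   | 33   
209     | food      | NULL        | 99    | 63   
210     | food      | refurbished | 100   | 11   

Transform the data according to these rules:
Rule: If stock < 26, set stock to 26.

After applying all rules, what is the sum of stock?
437

Step 1: 2 records have stock < 26
Step 2: These records originally summed to 28
Step 3: After setting to minimum: 2 × 26 = 52
Step 4: Unaffected records sum: 385
Step 5: Final sum = 52 + 385 = 437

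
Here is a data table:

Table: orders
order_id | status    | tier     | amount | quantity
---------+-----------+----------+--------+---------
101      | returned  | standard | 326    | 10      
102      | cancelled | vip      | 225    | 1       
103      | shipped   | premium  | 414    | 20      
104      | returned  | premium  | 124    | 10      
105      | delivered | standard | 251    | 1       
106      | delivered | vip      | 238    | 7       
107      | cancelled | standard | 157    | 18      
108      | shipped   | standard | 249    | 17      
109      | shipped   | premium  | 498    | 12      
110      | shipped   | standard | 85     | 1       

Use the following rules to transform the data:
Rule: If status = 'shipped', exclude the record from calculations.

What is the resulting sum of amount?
1321

Step 1: Identify records where status = 'shipped'
Step 2: The excluded records sum to 1246
Step 3: Original total amount = 2567
Step 4: Remaining total = 2567 - 1246 = 1321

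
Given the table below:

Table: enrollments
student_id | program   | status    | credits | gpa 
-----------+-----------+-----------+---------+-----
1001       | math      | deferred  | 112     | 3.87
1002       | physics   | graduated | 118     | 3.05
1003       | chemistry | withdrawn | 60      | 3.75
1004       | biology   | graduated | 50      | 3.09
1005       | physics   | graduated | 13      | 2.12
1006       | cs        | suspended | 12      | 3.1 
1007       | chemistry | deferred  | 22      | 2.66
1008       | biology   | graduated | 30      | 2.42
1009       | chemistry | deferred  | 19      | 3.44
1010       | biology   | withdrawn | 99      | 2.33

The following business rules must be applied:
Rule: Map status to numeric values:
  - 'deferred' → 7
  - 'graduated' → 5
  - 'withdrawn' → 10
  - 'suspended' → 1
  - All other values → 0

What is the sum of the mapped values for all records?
62

Step 1: Apply mapping to each record
Step 2: Count by status:
  'deferred': 3 records × 7 = 21
  'graduated': 4 records × 5 = 20
  'withdrawn': 2 records × 10 = 20
  'suspended': 1 records × 1 = 1
Step 3: Sum all mapped values = 62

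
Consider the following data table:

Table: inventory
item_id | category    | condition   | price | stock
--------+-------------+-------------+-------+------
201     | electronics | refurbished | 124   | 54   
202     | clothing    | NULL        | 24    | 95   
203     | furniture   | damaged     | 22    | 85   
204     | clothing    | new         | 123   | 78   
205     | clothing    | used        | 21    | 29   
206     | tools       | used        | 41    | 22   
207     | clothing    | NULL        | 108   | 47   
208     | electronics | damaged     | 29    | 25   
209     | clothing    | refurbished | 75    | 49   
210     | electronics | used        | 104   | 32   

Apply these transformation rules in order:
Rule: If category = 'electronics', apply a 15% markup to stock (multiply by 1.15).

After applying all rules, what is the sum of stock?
532.65

Step 1: Records with category = 'electronics' have total stock = 111
Step 2: Apply multiplier: 111 × 1.15 = 127.65
Step 3: Other records total: 405
Step 4: Final sum = 127.65 + 405 = 532.65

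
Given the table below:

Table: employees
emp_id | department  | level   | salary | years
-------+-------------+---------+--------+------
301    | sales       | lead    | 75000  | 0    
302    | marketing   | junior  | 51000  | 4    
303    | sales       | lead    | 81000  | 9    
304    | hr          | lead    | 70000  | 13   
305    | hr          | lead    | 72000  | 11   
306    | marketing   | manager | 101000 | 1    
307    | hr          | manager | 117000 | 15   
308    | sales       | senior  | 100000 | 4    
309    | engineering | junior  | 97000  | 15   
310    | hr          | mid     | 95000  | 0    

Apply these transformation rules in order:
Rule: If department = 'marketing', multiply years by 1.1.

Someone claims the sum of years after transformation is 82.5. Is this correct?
No, the correct result is 72.5.

Step 1: Calculate the correct sum after transformation
Step 2: Apply multiplier 1.1 to records where department = 'marketing'
Step 3: Correct result = 72.5
Step 4: Claimed result = 82.5
Step 5: 72.5 ≠ 82.5
Conclusion: The claimed result is incorrect. The correct answer is 72.5.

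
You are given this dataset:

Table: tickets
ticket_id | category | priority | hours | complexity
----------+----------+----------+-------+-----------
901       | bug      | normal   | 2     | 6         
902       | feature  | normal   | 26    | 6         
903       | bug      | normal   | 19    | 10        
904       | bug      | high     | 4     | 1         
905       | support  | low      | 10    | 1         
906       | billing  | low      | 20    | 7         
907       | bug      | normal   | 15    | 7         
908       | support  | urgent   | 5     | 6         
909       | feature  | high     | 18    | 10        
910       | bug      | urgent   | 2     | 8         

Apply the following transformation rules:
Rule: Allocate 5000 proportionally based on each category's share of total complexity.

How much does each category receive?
billing: 564.52, bug: 2580.65, feature: 1290.32, support: 564.52

Step 1: Calculate total complexity = 62
Step 2: Calculate each category's proportion:
  billing: 7/62 = 11.29% → 564.52
  bug: 32/62 = 51.61% → 2580.65
  feature: 16/62 = 25.81% → 1290.32
  support: 7/62 = 11.29% → 564.52
Step 3: Verify: sum of allocations ≈ 5000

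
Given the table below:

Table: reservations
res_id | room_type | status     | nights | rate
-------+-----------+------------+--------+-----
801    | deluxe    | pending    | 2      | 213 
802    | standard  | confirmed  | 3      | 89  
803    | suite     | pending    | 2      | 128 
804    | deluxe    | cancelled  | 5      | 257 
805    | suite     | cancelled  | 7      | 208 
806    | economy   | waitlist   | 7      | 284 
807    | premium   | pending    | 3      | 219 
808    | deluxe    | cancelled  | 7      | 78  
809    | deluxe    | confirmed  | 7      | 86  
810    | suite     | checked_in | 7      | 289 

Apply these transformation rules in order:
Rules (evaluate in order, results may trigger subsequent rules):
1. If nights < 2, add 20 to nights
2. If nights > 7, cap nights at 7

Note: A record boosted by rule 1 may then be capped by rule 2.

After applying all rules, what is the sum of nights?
50

Step 1: Apply rule 1 to records with nights < 2
  - 0 records get bonus of 20
  - Of these, 0 records then exceed 7 and get capped
Step 2: Apply rule 2 to records with nights > 7
  - 0 records (original) are capped
Step 3: Calculate final sum = 50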